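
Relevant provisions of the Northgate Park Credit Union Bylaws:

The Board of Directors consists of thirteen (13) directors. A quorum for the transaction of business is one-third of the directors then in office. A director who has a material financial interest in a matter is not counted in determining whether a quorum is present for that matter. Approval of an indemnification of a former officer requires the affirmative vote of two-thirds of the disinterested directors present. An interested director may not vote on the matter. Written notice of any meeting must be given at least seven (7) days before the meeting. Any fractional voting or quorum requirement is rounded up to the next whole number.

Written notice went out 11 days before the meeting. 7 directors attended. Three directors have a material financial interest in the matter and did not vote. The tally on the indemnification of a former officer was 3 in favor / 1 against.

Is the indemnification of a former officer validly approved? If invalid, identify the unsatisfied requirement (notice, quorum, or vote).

Notice: 11 days given; 7 required (11 ≥ 7). Satisfied.
Quorum: 7 present, but the 3 interested directors do not count, leaving 4. Quorum is 5. Not satisfied.
Vote: the indemnification of a former officer requires two-thirds of the disinterested directors present (7 − 3 = 4). 2/3 of 4 = 2.67, rounded up to 3, so 3 affirmative votes are needed; 3 voted in favor. Satisfied. (Moot — without a quorum no business can be validly transacted.)

Invalid — quorum requirement not satisfied.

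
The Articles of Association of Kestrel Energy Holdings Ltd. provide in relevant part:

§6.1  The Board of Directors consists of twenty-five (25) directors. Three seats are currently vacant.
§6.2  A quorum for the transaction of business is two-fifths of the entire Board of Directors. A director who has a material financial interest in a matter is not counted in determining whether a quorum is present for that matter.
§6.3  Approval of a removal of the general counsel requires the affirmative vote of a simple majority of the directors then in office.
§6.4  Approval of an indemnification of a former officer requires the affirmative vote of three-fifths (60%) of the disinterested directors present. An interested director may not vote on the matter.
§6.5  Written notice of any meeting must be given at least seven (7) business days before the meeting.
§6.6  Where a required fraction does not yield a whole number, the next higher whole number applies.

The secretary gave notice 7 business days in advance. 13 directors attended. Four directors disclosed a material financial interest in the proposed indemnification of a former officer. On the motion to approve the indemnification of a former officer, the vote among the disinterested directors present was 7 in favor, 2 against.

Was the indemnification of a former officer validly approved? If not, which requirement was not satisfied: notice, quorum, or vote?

Invalid — quorum requirement not satisfied.

Notice: 7 business days given; 7 required (7 ≥ 7). Satisfied.
Quorum: 13 present, but the 4 interested directors do not count, leaving 9. Quorum is 10. Not satisfied.
Vote: the indemnification of a former officer requires three-fifths of the disinterested directors present (13 − 4 = 9). 3/5 of 9 = 5.40, rounded up to 6, so 6 affirmative votes are needed; 7 voted in favor. Satisfied. (Moot — without a quorum no business can be validly transacted.)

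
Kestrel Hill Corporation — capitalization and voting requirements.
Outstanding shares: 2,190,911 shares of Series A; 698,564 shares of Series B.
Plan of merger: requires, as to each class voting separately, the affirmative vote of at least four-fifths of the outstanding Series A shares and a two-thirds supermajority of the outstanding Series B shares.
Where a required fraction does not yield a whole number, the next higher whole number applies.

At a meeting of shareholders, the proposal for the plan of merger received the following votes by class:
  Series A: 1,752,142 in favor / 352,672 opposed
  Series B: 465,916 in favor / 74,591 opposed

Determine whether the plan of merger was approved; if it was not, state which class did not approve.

Series A: 4/5 of 2190911 = 1752728.80, rounded up to 1752729; 1,752,729 required, 1,752,142 in favor — not approved.
Series B: 2/3 of 698564 = 465709.33, rounded up to 465710; 465,710 required, 465,916 in favor — approved.

Not approved — the Series A shares did not give the required vote.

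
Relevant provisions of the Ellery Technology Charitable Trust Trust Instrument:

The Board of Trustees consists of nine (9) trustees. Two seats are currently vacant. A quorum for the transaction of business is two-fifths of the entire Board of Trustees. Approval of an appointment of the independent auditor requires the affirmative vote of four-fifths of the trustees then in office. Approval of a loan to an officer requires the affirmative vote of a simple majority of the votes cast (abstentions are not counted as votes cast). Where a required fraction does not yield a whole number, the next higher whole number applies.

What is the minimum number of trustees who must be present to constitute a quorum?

2/5 of 9 = 3.60, rounded up to 4.

4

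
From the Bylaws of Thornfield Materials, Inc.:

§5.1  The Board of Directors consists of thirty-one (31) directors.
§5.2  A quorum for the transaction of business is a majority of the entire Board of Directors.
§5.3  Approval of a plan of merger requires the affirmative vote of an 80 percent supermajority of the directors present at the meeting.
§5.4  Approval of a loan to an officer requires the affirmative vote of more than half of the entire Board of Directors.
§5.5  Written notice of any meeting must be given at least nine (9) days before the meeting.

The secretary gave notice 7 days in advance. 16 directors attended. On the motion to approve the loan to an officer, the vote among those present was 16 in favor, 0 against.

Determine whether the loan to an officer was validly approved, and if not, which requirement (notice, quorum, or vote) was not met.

Notice: 7 days given; 9 required (7 < 9). Not satisfied.
Quorum: 16 present; quorum is 16. Satisfied.
Vote: the loan to an officer requires a majority of the entire Board of Directors (31). A majority of 31 is 16, so 16 affirmative votes are needed; 16 voted in favor. Satisfied.

Invalid — notice requirement not satisfied.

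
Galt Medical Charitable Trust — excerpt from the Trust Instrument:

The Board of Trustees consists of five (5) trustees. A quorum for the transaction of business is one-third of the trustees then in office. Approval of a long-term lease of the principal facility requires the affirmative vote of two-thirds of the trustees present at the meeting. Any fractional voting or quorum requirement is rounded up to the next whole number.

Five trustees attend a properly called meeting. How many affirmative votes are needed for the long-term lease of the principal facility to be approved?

4

The long-term lease of the principal facility requires two-thirds of the trustees present (5).
2/3 of 5 = 3.33, rounded up to 4.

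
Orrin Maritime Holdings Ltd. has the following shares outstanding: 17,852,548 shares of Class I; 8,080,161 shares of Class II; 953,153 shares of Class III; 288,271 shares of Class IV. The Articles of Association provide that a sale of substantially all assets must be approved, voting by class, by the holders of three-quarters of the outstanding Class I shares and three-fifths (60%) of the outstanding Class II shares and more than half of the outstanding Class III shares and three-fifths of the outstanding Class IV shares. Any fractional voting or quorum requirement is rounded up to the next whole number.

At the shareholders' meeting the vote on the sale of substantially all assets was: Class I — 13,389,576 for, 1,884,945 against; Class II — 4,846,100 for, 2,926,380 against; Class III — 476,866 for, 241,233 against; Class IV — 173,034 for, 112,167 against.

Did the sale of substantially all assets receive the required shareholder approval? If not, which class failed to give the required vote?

Class I: 3/4 of 17852548 = 13389411; 13,389,411 required, 13,389,576 in favor — approved.
Class II: 3/5 of 8080161 = 4848096.60, rounded up to 4848097; 4,848,097 required, 4,846,100 in favor — not approved.
Class III: a majority of 953153 is 476577; 476,577 required, 476,866 in favor — approved.
Class IV: 3/5 of 288271 = 172962.60, rounded up to 172963; 172,963 required, 173,034 in favor — approved.

Not approved — the Class II shares did not give the required vote.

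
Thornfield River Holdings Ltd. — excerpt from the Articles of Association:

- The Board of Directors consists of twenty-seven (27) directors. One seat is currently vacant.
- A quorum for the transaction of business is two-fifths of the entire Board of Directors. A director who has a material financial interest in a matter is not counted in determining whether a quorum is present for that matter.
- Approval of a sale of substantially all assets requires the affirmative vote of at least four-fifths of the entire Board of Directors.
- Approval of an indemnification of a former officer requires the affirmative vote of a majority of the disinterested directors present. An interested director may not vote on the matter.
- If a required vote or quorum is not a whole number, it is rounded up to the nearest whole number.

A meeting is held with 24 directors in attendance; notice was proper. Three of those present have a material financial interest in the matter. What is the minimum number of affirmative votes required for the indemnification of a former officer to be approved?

11

The indemnification of a former officer requires a majority of the disinterested directors present (24 − 3 = 21).
A majority of 21 is 11.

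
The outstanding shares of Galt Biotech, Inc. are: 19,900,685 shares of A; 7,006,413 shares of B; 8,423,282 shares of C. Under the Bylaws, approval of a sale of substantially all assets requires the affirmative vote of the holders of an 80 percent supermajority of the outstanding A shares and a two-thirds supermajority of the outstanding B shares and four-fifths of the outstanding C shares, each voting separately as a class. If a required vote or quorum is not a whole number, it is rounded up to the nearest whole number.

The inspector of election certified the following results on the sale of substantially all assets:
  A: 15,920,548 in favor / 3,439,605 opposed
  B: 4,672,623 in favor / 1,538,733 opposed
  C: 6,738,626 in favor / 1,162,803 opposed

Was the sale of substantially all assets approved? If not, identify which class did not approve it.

Approved — every class gave the required vote.

A: 4/5 of 19900685 = 15920548; 15,920,548 required, 15,920,548 in favor — approved.
B: 2/3 of 7006413 = 4670942; 4,670,942 required, 4,672,623 in favor — approved.
C: 4/5 of 8423282 = 6738625.60, rounded up to 6738626; 6,738,626 required, 6,738,626 in favor — approved.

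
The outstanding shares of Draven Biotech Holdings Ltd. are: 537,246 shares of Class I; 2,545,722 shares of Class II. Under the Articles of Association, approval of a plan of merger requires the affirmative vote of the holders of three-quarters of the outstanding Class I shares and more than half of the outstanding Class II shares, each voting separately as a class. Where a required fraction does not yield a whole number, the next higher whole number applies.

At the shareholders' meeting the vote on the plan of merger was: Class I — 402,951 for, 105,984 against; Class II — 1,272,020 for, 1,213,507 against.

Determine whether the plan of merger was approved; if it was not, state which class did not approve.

Class I: 3/4 of 537246 = 402934.50, rounded up to 402935; 402,935 required, 402,951 in favor — approved.
Class II: a majority of 2545722 is 1272862; 1,272,862 required, 1,272,020 in favor — not approved.

Not approved — the Class II shares did not give the required vote.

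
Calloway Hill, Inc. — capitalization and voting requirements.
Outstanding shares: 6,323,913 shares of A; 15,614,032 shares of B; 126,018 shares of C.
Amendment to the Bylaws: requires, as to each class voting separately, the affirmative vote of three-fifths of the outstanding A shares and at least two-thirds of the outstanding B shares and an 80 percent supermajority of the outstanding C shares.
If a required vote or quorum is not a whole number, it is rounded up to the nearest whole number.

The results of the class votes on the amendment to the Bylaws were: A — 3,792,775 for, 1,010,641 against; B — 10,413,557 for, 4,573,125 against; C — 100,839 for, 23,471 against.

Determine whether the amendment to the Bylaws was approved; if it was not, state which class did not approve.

A: 3/5 of 6323913 = 3794347.80, rounded up to 3794348; 3,794,348 required, 3,792,775 in favor — not approved.
B: 2/3 of 15614032 = 10409354.67, rounded up to 10409355; 10,409,355 required, 10,413,557 in favor — approved.
C: 4/5 of 126018 = 100814.40, rounded up to 100815; 100,815 required, 100,839 in favor — approved.

Not approved — the A shares did not give the required vote.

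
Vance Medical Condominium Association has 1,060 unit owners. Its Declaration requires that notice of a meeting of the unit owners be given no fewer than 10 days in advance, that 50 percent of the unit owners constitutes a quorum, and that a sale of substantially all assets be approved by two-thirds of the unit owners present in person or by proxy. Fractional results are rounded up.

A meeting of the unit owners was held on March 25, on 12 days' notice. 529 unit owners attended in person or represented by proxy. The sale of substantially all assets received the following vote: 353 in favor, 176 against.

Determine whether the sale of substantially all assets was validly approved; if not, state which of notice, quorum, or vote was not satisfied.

Notice: 12 days given; 10 required. Satisfied.
Quorum: 50% of 1,060 = 530; 529 present. Not satisfied.
Vote: requires two-thirds of those present (529); 2/3 of 529 = 352.67, rounded up to 353, so 353 needed; 353 in favor. Satisfied.

Invalid — quorum requirement not satisfied.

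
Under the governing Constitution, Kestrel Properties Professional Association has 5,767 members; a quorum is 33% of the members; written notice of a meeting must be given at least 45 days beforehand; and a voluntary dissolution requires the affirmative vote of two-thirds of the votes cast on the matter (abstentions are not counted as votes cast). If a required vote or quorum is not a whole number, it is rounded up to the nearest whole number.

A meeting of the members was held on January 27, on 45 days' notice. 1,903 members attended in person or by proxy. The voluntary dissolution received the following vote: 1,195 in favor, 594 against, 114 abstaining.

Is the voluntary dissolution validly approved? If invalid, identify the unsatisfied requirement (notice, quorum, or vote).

Invalid — quorum requirement not satisfied.

Notice: 45 days given; 45 required. Satisfied.
Quorum: 33% of 5,767 = 1,903.11, rounded up to 1,904; 1,903 present. Not satisfied.
Vote: requires two-thirds of the votes cast (1,903 − 114 abstaining = 1,789); 2/3 of 1789 = 1192.67, rounded up to 1193, so 1,193 needed; 1,195 in favor. Satisfied.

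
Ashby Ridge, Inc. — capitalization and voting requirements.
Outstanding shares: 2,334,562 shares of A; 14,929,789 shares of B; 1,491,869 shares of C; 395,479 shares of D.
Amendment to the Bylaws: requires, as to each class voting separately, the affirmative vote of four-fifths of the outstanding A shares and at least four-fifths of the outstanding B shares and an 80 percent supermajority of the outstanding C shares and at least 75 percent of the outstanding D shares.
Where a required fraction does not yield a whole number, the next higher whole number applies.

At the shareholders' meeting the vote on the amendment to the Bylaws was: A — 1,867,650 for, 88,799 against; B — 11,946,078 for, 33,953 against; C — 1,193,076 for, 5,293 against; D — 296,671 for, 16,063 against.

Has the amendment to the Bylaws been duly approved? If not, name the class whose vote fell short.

Not approved — the C shares did not give the required vote.

A: 4/5 of 2334562 = 1867649.60, rounded up to 1867650; 1,867,650 required, 1,867,650 in favor — approved.
B: 4/5 of 14929789 = 11943831.20, rounded up to 11943832; 11,943,832 required, 11,946,078 in favor — approved.
C: 4/5 of 1491869 = 1193495.20, rounded up to 1193496; 1,193,496 required, 1,193,076 in favor — not approved.
D: 3/4 of 395479 = 296609.25, rounded up to 296610; 296,610 required, 296,671 in favor — approved.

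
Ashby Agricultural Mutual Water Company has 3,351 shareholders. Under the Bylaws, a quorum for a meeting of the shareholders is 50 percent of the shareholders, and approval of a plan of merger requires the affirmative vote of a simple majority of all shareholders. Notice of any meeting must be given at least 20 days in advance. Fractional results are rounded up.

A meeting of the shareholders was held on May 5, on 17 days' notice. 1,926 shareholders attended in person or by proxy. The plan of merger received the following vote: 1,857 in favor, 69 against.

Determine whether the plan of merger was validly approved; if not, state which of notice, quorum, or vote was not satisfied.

Notice: 17 days given; 20 required. Not satisfied.
Quorum: 50% of 3,351 = 1,675.50, rounded up to 1,676; 1,926 present. Satisfied.
Vote: requires a majority of all shareholders (3,351); a majority of 3351 is 1676, so 1,676 needed; 1,857 in favor. Satisfied.

Invalid — notice requirement not satisfied.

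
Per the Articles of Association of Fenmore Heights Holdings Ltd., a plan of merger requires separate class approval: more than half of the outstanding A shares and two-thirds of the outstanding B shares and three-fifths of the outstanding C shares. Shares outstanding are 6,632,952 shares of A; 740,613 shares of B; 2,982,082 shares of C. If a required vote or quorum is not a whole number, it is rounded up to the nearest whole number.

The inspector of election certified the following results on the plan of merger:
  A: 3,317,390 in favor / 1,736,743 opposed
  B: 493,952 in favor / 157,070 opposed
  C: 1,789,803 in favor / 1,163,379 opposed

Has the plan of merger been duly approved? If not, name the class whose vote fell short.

A: a majority of 6632952 is 3316477; 3,316,477 required, 3,317,390 in favor — approved.
B: 2/3 of 740613 = 493742; 493,742 required, 493,952 in favor — approved.
C: 3/5 of 2982082 = 1789249.20, rounded up to 1789250; 1,789,250 required, 1,789,803 in favor — approved.

Approved — every class gave the required vote.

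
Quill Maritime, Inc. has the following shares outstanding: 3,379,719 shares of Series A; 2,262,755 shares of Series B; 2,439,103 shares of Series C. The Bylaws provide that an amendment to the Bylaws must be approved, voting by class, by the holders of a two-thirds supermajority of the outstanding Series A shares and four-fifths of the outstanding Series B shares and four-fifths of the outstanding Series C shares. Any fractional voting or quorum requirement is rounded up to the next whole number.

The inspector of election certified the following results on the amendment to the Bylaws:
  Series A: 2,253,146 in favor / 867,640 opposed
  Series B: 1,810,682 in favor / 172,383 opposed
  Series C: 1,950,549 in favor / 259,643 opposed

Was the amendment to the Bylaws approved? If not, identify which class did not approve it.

Not approved — the Series C shares did not give the required vote.

Series A: 2/3 of 3379719 = 2253146; 2,253,146 required, 2,253,146 in favor — approved.
Series B: 4/5 of 2262755 = 1810204; 1,810,204 required, 1,810,682 in favor — approved.
Series C: 4/5 of 2439103 = 1951282.40, rounded up to 1951283; 1,951,283 required, 1,950,549 in favor — not approved.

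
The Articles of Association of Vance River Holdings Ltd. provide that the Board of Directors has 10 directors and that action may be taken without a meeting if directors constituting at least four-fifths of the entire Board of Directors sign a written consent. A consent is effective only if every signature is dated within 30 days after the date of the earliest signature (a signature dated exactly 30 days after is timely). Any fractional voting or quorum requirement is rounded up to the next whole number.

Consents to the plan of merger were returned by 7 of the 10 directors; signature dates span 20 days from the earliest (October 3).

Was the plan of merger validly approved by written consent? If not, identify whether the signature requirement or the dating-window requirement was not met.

Not effective — insufficient signatures.

Signatures required: at least four-fifths of 10 — 4/5 of 10 = 8, so 8 needed; 7 signed. Insufficient.
Dating window: the latest signature is 20 days after the earliest; the limit is 30 days. Within the window.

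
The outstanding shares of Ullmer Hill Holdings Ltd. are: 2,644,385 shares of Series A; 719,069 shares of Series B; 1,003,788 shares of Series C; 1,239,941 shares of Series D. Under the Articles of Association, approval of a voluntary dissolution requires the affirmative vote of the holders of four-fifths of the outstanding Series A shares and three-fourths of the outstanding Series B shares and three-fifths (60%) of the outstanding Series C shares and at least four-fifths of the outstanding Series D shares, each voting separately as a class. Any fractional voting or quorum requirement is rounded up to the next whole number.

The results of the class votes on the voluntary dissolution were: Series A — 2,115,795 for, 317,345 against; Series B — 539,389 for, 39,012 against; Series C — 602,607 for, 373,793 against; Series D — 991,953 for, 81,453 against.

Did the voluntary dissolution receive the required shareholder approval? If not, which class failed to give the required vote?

Series A: 4/5 of 2644385 = 2115508; 2,115,508 required, 2,115,795 in favor — approved.
Series B: 3/4 of 719069 = 539301.75, rounded up to 539302; 539,302 required, 539,389 in favor — approved.
Series C: 3/5 of 1003788 = 602272.80, rounded up to 602273; 602,273 required, 602,607 in favor — approved.
Series D: 4/5 of 1239941 = 991952.80, rounded up to 991953; 991,953 required, 991,953 in favor — approved.

Approved — every class gave the required vote.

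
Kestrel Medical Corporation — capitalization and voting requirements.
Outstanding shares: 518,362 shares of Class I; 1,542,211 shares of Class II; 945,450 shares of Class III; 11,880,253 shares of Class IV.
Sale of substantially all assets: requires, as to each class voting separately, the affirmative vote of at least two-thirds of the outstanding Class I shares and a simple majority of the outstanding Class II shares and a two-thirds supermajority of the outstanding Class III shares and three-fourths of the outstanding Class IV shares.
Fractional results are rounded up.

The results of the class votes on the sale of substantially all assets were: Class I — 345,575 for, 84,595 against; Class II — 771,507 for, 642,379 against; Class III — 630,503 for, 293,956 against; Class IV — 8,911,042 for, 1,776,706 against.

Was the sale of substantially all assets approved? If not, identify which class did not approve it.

Class I: 2/3 of 518362 = 345574.67, rounded up to 345575; 345,575 required, 345,575 in favor — approved.
Class II: a majority of 1542211 is 771106; 771,106 required, 771,507 in favor — approved.
Class III: 2/3 of 945450 = 630300; 630,300 required, 630,503 in favor — approved.
Class IV: 3/4 of 11880253 = 8910189.75, rounded up to 8910190; 8,910,190 required, 8,911,042 in favor — approved.

Approved — every class gave the required vote.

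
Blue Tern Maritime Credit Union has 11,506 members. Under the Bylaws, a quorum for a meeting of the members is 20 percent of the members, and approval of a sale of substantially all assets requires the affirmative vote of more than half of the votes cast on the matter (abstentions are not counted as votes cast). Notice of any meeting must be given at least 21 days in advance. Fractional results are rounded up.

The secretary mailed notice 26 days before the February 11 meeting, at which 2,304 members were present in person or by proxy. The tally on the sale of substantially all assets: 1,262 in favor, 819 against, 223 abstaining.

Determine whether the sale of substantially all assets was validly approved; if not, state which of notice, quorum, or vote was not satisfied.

Valid — all requirements satisfied.

Notice: 26 days given; 21 required. Satisfied.
Quorum: 20% of 11,506 = 2,301.20, rounded up to 2,302; 2,304 present. Satisfied.
Vote: requires a majority of the votes cast (2,304 − 223 abstaining = 2,081); a majority of 2081 is 1041, so 1,041 needed; 1,262 in favor. Satisfied.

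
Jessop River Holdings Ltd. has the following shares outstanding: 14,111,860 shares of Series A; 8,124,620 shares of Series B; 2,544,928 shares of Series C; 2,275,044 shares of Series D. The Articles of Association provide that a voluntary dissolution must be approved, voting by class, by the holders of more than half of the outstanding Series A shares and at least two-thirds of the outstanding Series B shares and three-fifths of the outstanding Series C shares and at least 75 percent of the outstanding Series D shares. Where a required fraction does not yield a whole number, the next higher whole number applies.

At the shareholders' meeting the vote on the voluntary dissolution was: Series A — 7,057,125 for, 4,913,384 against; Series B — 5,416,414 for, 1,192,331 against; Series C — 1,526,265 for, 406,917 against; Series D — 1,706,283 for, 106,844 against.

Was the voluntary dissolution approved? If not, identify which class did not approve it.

Not approved — the Series C shares did not give the required vote.

Series A: a majority of 14111860 is 7055931; 7,055,931 required, 7,057,125 in favor — approved.
Series B: 2/3 of 8124620 = 5416413.33, rounded up to 5416414; 5,416,414 required, 5,416,414 in favor — approved.
Series C: 3/5 of 2544928 = 1526956.80, rounded up to 1526957; 1,526,957 required, 1,526,265 in favor — not approved.
Series D: 3/4 of 2275044 = 1706283; 1,706,283 required, 1,706,283 in favor — approved.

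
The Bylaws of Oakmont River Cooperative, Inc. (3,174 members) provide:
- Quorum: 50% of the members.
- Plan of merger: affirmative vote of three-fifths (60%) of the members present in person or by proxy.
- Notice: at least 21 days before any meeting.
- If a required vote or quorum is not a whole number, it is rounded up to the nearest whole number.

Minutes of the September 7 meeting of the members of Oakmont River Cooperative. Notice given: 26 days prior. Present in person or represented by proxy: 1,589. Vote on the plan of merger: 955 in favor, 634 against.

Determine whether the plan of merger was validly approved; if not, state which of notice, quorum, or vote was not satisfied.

Notice: 26 days given; 21 required. Satisfied.
Quorum: 50% of 3,174 = 1,587; 1,589 present. Satisfied.
Vote: requires three-fifths of those present (1,589); 3/5 of 1589 = 953.40, rounded up to 954, so 954 needed; 955 in favor. Satisfied.

Valid — all requirements satisfied.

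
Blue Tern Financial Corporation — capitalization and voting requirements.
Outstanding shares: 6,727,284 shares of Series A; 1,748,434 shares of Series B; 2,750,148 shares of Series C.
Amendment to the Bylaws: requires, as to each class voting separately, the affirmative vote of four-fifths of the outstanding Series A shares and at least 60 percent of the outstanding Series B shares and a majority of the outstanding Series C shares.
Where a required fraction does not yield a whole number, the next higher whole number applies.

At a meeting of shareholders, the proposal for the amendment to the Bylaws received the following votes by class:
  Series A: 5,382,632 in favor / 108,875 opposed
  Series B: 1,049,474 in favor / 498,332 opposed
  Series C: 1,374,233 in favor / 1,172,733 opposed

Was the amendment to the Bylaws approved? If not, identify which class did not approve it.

Series A: 4/5 of 6727284 = 5381827.20, rounded up to 5381828; 5,381,828 required, 5,382,632 in favor — approved.
Series B: 3/5 of 1748434 = 1049060.40, rounded up to 1049061; 1,049,061 required, 1,049,474 in favor — approved.
Series C: a majority of 2750148 is 1375075; 1,375,075 required, 1,374,233 in favor — not approved.

Not approved — the Series C shares did not give the required vote.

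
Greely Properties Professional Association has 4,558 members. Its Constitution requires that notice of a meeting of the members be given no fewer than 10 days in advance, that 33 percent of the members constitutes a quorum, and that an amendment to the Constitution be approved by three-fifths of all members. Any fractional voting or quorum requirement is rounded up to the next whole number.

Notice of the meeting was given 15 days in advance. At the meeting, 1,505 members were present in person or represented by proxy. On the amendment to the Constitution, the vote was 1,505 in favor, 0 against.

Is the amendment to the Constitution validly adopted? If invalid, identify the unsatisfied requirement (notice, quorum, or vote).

Notice: 15 days given; 10 required. Satisfied.
Quorum: 33% of 4,558 = 1,504.14, rounded up to 1,505; 1,505 present. Satisfied.
Vote: requires three-fifths of all members (4,558); 3/5 of 4558 = 2734.80, rounded up to 2735, so 2,735 needed; 1,505 in favor. Not satisfied.

Invalid — vote requirement not satisfied.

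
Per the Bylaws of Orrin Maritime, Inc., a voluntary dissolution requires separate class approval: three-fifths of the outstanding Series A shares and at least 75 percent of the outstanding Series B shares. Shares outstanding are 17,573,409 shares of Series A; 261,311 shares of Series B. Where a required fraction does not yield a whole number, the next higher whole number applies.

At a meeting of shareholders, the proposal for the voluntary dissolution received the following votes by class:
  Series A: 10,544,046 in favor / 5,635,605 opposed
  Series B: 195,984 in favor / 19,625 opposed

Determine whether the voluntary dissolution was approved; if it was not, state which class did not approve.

Approved — every class gave the required vote.

Series A: 3/5 of 17573409 = 10544045.40, rounded up to 10544046; 10,544,046 required, 10,544,046 in favor — approved.
Series B: 3/4 of 261311 = 195983.25, rounded up to 195984; 195,984 required, 195,984 in favor — approved.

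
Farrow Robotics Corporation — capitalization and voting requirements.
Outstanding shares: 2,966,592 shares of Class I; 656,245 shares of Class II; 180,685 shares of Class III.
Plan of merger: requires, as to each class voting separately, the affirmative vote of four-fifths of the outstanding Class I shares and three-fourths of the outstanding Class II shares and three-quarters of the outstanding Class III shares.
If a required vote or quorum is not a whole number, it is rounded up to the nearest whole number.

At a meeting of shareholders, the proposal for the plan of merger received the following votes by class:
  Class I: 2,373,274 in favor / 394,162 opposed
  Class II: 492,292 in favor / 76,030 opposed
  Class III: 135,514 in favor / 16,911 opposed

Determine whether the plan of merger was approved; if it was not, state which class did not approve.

Class I: 4/5 of 2966592 = 2373273.60, rounded up to 2373274; 2,373,274 required, 2,373,274 in favor — approved.
Class II: 3/4 of 656245 = 492183.75, rounded up to 492184; 492,184 required, 492,292 in favor — approved.
Class III: 3/4 of 180685 = 135513.75, rounded up to 135514; 135,514 required, 135,514 in favor — approved.

Approved — every class gave the required vote.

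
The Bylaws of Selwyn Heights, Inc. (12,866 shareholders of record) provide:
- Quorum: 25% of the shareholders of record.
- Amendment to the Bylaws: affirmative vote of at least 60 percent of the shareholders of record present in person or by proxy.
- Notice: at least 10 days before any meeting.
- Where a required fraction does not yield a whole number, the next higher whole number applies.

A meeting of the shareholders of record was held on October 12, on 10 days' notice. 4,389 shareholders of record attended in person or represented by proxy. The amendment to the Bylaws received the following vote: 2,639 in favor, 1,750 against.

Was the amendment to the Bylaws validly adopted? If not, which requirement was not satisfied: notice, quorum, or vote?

Notice: 10 days given; 10 required. Satisfied.
Quorum: 25% of 12,866 = 3,216.50, rounded up to 3,217; 4,389 present. Satisfied.
Vote: requires three-fifths of those present (4,389); 3/5 of 4389 = 2633.40, rounded up to 2634, so 2,634 needed; 2,639 in favor. Satisfied.

Valid — all requirements satisfied.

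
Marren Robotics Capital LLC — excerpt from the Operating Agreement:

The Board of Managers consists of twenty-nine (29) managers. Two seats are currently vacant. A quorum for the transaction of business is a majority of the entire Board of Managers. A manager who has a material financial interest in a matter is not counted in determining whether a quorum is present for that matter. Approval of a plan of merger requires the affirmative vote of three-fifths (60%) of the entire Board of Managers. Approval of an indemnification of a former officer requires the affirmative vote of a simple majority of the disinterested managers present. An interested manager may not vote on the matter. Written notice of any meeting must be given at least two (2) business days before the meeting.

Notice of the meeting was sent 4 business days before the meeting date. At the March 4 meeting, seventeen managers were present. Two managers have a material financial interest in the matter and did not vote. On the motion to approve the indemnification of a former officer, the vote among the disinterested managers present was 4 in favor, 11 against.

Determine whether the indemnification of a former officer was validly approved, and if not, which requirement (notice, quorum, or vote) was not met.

Invalid — vote requirement not satisfied.

Notice: 4 business days given; 2 required (4 ≥ 2). Satisfied.
Quorum: 17 present, but the 2 interested managers do not count, leaving 15. Quorum is 15. Satisfied.
Vote: the indemnification of a former officer requires a majority of the disinterested managers present (17 − 2 = 15). A majority of 15 is 8, so 8 affirmative votes are needed; 4 voted in favor. Not satisfied.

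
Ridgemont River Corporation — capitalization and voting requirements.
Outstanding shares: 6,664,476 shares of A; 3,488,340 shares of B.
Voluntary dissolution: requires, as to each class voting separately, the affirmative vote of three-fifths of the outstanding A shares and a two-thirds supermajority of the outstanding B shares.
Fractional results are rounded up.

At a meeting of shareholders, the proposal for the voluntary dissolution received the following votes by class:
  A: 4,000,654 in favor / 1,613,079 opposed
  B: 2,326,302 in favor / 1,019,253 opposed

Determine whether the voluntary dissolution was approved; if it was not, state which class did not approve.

Approved — every class gave the required vote.

A: 3/5 of 6664476 = 3998685.60, rounded up to 3998686; 3,998,686 required, 4,000,654 in favor — approved.
B: 2/3 of 3488340 = 2325560; 2,325,560 required, 2,326,302 in favor — approved.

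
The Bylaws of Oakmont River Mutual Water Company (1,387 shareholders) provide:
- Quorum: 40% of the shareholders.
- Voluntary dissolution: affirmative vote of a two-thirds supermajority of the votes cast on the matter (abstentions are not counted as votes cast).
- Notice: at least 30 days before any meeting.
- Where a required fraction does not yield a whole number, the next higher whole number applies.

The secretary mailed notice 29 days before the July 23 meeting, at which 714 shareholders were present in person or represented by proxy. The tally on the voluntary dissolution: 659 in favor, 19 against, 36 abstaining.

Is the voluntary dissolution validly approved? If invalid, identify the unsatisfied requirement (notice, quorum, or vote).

Invalid — notice requirement not satisfied.

Notice: 29 days given; 30 required. Not satisfied.
Quorum: 40% of 1,387 = 554.80, rounded up to 555; 714 present. Satisfied.
Vote: requires two-thirds of the votes cast (714 − 36 abstaining = 678); 2/3 of 678 = 452, so 452 needed; 659 in favor. Satisfied.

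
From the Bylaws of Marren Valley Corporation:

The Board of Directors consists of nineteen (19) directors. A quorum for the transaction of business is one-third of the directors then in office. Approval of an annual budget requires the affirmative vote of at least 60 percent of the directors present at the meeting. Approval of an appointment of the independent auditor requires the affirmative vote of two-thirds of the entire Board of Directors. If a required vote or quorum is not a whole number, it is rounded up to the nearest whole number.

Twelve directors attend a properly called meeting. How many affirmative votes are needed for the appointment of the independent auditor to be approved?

The appointment of the independent auditor requires two-thirds of the entire Board of Directors (19).
2/3 of 19 = 12.67, rounded up to 13.
(Only 12 can vote, so the appointment of the independent auditor cannot pass at this meeting, but the required vote is still 13.)

13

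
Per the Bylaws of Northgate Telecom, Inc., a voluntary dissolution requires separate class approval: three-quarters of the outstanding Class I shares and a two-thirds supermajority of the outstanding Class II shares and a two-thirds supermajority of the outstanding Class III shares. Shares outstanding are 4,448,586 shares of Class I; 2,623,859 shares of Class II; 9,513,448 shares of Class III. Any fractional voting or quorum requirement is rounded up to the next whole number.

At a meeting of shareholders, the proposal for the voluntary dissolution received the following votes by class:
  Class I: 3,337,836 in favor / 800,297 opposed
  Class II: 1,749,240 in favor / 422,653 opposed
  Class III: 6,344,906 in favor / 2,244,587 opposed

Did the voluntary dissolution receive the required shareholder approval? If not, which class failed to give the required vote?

Approved — every class gave the required vote.

Class I: 3/4 of 4448586 = 3336439.50, rounded up to 3336440; 3,336,440 required, 3,337,836 in favor — approved.
Class II: 2/3 of 2623859 = 1749239.33, rounded up to 1749240; 1,749,240 required, 1,749,240 in favor — approved.
Class III: 2/3 of 9513448 = 6342298.67, rounded up to 6342299; 6,342,299 required, 6,344,906 in favor — approved.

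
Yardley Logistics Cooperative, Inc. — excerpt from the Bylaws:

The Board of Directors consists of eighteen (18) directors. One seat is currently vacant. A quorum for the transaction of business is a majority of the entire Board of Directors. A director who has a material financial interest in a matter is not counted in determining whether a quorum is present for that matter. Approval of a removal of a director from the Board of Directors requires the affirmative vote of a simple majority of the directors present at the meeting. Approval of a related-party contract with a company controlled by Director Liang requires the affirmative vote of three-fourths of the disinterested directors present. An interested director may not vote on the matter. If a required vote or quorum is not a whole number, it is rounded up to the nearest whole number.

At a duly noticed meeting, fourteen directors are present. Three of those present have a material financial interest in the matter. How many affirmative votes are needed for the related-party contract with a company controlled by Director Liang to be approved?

9

The related-party contract with a company controlled by Director Liang requires three-fourths of the disinterested directors present (14 − 3 = 11).
3/4 of 11 = 8.25, rounded up to 9.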